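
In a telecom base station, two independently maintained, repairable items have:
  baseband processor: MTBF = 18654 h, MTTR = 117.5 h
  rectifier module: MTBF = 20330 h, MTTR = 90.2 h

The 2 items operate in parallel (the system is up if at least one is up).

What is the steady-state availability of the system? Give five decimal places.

A(baseband processor) = MTBF/(MTBF+MTTR) = 18654/(18654+117.5) = 0.993741
A(rectifier module) = MTBF/(MTBF+MTTR) = 20330/(20330+90.2) = 0.995583
Parallel availability: 1 − (1 − 0.993741)(1 − 0.995583) = 0.99997

0.99997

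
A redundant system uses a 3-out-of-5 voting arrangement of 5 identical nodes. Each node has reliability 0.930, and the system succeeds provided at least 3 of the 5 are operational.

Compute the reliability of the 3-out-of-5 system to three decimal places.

0.997

R = Σ_{i=3}^{5} C(5,i) p^i (1−p)^{5−i} with p = 0.930
C(5,3)·0.930^3·0.070^2 = 0.03941
C(5,4)·0.930^4·0.070^1 = 0.26182
C(5,5)·0.930^5·0.070^0 = 0.69569
Sum = 0.997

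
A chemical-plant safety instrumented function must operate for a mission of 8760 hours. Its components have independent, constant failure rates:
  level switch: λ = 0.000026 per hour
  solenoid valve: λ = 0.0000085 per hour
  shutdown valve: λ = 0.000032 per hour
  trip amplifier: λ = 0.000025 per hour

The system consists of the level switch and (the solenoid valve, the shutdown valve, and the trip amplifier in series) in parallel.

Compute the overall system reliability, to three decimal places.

0.911

R(level switch) = exp(−0.000026 × 8760) = 0.79632
R(solenoid valve) = exp(−0.0000085 × 8760) = 0.92824
R(shutdown valve) = exp(−0.000032 × 8760) = 0.75554
R(trip amplifier) = exp(−0.000025 × 8760) = 0.80332
Series (solenoid valve, shutdown valve, and trip amplifier): 0.92824 × 0.75554 × 0.80332 = 0.56339
Parallel (level switch and [0.56339]): 1 − (1 − 0.79632)(1 − 0.56339) = 0.911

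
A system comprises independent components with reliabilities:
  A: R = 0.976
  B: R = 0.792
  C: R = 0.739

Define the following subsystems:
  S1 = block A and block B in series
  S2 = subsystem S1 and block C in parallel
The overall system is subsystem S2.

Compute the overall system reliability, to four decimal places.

Series (A and B): 0.976000 × 0.792000 = 0.772992
Parallel ([0.772992] and C): 1 − (1 − 0.772992)(1 − 0.739000) = 0.9408

0.9408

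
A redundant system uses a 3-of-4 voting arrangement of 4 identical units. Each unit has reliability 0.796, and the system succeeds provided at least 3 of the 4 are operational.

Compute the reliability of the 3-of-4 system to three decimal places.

R = Σ_{i=3}^{4} C(4,i) p^i (1−p)^{4−i} with p = 0.796
C(4,3)·0.796^3·0.204^1 = 0.41156
C(4,4)·0.796^4·0.204^0 = 0.40147
Sum = 0.813

0.813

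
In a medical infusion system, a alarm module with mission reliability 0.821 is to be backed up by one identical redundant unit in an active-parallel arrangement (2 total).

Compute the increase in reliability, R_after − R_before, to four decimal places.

R_before = 0.821
R_after = 1 − (1 − 0.821)^2 = 0.9680
ΔR = 0.9680 − 0.821 = 0.1470

0.1470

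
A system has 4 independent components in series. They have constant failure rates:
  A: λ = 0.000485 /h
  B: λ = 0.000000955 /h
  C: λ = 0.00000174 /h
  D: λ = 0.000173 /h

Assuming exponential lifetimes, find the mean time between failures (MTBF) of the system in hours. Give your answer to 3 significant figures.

Series of exponential components: λ_sys = Σ λ_i
λ_sys = 0.000485 + 0.000000955 + 0.00000174 + 0.000173 = 6.6069e-04 /h
MTBF = 1 / λ_sys = 1510 h

1510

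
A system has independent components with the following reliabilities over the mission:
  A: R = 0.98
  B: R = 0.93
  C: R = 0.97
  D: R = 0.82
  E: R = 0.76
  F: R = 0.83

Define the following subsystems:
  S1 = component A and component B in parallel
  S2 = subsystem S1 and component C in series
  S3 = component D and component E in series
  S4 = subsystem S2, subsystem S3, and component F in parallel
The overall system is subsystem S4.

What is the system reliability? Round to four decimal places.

Parallel (A and B): 1 − (1 − 0.980000)(1 − 0.930000) = 0.998600
Series ([0.998600] and C): 0.998600 × 0.970000 = 0.968642
Series (D and E): 0.820000 × 0.760000 = 0.623200
Parallel ([0.968642], [0.623200], and F): 1 − (1 − 0.968642)(1 − 0.623200)(1 − 0.830000) = 0.9980

0.9980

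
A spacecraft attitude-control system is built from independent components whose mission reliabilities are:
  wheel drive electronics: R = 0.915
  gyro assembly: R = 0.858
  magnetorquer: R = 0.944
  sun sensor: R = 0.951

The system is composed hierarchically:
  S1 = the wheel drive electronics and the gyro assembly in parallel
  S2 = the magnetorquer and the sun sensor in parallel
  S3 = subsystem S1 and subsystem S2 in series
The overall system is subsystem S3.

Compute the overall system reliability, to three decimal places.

Parallel (wheel drive electronics and gyro assembly): 1 − (1 − 0.91500)(1 − 0.85800) = 0.98793
Parallel (magnetorquer and sun sensor): 1 − (1 − 0.94400)(1 − 0.95100) = 0.99726
Series ([0.98793] and [0.99726]): 0.98793 × 0.99726 = 0.985

0.985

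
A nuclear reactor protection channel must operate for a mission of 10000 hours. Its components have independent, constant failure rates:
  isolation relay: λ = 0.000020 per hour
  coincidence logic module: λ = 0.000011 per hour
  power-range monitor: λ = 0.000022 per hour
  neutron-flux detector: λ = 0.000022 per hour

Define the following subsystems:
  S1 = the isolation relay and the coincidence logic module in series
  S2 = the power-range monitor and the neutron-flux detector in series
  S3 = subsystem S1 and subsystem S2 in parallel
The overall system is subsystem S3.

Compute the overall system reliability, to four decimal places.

R(isolation relay) = exp(−0.000020 × 10000) = 0.818731
R(coincidence logic module) = exp(−0.000011 × 10000) = 0.895834
R(power-range monitor) = exp(−0.000022 × 10000) = 0.802519
R(neutron-flux detector) = exp(−0.000022 × 10000) = 0.802519
Series (isolation relay and coincidence logic module): 0.818731 × 0.895834 = 0.733447
Series (power-range monitor and neutron-flux detector): 0.802519 × 0.802519 = 0.644037
Parallel ([0.733447] and [0.644037]): 1 − (1 − 0.733447)(1 − 0.644037) = 0.9051

0.9051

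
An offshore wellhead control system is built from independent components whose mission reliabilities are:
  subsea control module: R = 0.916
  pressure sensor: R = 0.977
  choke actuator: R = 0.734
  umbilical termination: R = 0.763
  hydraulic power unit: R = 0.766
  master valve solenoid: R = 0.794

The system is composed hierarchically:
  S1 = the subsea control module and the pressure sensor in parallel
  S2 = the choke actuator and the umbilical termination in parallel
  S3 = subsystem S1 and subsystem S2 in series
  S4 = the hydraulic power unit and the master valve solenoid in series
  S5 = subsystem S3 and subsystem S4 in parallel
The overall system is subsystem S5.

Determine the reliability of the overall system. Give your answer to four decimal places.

0.9746

Parallel (subsea control module and pressure sensor): 1 − (1 − 0.916000)(1 − 0.977000) = 0.998068
Parallel (choke actuator and umbilical termination): 1 − (1 − 0.734000)(1 − 0.763000) = 0.936958
Series ([0.998068] and [0.936958]): 0.998068 × 0.936958 = 0.935148
Series (hydraulic power unit and master valve solenoid): 0.766000 × 0.794000 = 0.608204
Parallel ([0.935148] and [0.608204]): 1 − (1 − 0.935148)(1 − 0.608204) = 0.9746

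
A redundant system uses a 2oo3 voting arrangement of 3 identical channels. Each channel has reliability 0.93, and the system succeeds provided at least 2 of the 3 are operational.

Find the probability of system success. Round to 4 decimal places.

R = Σ_{i=2}^{3} C(3,i) p^i (1−p)^{3−i} with p = 0.93
C(3,2)·0.93^2·0.07^1 = 0.181629
C(3,3)·0.93^3·0.07^0 = 0.804357
Sum = 0.9860

0.9860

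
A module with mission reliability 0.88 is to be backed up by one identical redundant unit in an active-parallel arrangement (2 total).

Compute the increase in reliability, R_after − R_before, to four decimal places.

0.1056

R_before = 0.88
R_after = 1 − (1 − 0.88)^2 = 0.9856
ΔR = 0.9856 − 0.88 = 0.1056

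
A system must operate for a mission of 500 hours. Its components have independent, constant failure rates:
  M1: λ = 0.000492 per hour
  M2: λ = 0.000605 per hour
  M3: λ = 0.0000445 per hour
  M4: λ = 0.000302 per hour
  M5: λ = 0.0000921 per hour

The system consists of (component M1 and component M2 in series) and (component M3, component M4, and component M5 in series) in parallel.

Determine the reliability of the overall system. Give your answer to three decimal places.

0.917

R(M1) = exp(−0.000492 × 500) = 0.78192
R(M2) = exp(−0.000605 × 500) = 0.73897
R(M3) = exp(−0.0000445 × 500) = 0.97800
R(M4) = exp(−0.000302 × 500) = 0.85985
R(M5) = exp(−0.0000921 × 500) = 0.95499
Series (M1 and M2): 0.78192 × 0.73897 = 0.57782
Series (M3, M4, and M5): 0.97800 × 0.85985 × 0.95499 = 0.80308
Parallel ([0.57782] and [0.80308]): 1 − (1 − 0.57782)(1 − 0.80308) = 0.917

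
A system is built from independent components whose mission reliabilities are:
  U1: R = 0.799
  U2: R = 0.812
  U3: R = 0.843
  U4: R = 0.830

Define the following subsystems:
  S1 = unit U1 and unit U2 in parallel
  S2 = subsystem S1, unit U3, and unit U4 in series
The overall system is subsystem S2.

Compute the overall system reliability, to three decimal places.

Parallel (U1 and U2): 1 − (1 − 0.79900)(1 − 0.81200) = 0.96221
Series ([0.96221], U3, and U4): 0.96221 × 0.84300 × 0.83000 = 0.673

0.673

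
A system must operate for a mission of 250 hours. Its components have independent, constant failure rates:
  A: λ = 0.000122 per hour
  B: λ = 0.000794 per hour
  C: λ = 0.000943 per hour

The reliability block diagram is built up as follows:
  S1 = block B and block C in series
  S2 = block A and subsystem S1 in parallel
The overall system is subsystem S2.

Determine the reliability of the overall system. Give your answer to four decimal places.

0.9894

R(A) = exp(−0.000122 × 250) = 0.969960
R(B) = exp(−0.000794 × 250) = 0.819960
R(C) = exp(−0.000943 × 250) = 0.789978
Series (B and C): 0.819960 × 0.789978 = 0.647750
Parallel (A and [0.647750]): 1 − (1 − 0.969960)(1 − 0.647750) = 0.9894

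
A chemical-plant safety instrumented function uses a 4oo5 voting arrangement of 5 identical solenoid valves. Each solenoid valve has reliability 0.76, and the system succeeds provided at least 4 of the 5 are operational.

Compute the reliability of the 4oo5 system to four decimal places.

R = Σ_{i=4}^{5} C(5,i) p^i (1−p)^{5−i} with p = 0.76
C(5,4)·0.76^4·0.24^1 = 0.400346
C(5,5)·0.76^5·0.24^0 = 0.253553
Sum = 0.6539

0.6539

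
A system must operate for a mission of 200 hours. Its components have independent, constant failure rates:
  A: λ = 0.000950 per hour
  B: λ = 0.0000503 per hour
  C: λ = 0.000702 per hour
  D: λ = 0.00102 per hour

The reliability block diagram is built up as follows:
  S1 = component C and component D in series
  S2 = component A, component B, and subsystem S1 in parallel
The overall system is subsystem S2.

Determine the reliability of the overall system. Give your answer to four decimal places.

R(A) = exp(−0.000950 × 200) = 0.826959
R(B) = exp(−0.0000503 × 200) = 0.989990
R(C) = exp(−0.000702 × 200) = 0.869011
R(D) = exp(−0.00102 × 200) = 0.815462
Series (C and D): 0.869011 × 0.815462 = 0.708645
Parallel (A, B, and [0.708645]): 1 − (1 − 0.826959)(1 − 0.989990)(1 − 0.708645) = 0.9995

0.9995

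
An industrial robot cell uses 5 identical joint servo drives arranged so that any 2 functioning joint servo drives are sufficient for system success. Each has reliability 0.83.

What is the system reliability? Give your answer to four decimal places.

R = Σ_{i=2}^{5} C(5,i) p^i (1−p)^{5−i} with p = 0.83
C(5,2)·0.83^2·0.17^3 = 0.033846
C(5,3)·0.83^3·0.17^2 = 0.165246
C(5,4)·0.83^4·0.17^1 = 0.403396
C(5,5)·0.83^5·0.17^0 = 0.393904
Sum = 0.9964

0.9964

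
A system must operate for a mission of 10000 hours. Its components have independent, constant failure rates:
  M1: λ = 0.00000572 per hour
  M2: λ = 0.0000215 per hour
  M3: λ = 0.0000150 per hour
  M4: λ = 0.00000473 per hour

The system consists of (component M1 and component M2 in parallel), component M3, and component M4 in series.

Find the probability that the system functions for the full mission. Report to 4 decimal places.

0.8121

R(M1) = exp(−0.00000572 × 10000) = 0.944405
R(M2) = exp(−0.0000215 × 10000) = 0.806541
R(M3) = exp(−0.0000150 × 10000) = 0.860708
R(M4) = exp(−0.00000473 × 10000) = 0.953801
Parallel (M1 and M2): 1 − (1 − 0.944405)(1 − 0.806541) = 0.989245
Series ([0.989245], M3, and M4): 0.989245 × 0.860708 × 0.953801 = 0.8121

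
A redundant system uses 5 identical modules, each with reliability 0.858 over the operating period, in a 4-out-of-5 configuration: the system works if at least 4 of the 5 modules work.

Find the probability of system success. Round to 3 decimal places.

0.850

R = Σ_{i=4}^{5} C(5,i) p^i (1−p)^{5−i} with p = 0.858
C(5,4)·0.858^4·0.142^1 = 0.38478
C(5,5)·0.858^5·0.142^0 = 0.46498
Sum = 0.850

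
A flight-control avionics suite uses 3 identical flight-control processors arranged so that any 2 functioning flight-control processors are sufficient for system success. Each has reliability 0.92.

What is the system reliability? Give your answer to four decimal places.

0.9818

R = Σ_{i=2}^{3} C(3,i) p^i (1−p)^{3−i} with p = 0.92
C(3,2)·0.92^2·0.08^1 = 0.203136
C(3,3)·0.92^3·0.08^0 = 0.778688
Sum = 0.9818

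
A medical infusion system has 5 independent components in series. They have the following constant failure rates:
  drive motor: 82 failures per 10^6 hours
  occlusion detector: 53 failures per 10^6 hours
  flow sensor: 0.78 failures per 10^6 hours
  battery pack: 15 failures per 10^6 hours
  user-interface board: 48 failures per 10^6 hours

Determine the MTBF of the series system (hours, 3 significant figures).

Series of exponential components: λ_sys = Σ λ_i
λ_sys = 0.000082 + 0.000053 + 0.00000078 + 0.000015 + 0.000048 = 1.9878e-04 /h
MTBF = 1 / λ_sys = 5030 h

5030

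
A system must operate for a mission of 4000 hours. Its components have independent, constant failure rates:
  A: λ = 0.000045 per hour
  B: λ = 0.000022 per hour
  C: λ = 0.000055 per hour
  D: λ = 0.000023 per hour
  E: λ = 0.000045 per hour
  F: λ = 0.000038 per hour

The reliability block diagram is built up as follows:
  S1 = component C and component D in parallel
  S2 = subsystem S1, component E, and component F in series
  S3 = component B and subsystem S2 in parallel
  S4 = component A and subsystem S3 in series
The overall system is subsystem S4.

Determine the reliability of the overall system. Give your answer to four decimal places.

R(A) = exp(−0.000045 × 4000) = 0.835270
R(B) = exp(−0.000022 × 4000) = 0.915761
R(C) = exp(−0.000055 × 4000) = 0.802519
R(D) = exp(−0.000023 × 4000) = 0.912105
R(E) = exp(−0.000045 × 4000) = 0.835270
R(F) = exp(−0.000038 × 4000) = 0.858988
Parallel (C and D): 1 − (1 − 0.802519)(1 − 0.912105) = 0.982642
Series ([0.982642], E, and F): 0.982642 × 0.835270 × 0.858988 = 0.705033
Parallel (B and [0.705033]): 1 − (1 − 0.915761)(1 − 0.705033) = 0.975152
Series (A and [0.975152]): 0.835270 × 0.975152 = 0.8145

0.8145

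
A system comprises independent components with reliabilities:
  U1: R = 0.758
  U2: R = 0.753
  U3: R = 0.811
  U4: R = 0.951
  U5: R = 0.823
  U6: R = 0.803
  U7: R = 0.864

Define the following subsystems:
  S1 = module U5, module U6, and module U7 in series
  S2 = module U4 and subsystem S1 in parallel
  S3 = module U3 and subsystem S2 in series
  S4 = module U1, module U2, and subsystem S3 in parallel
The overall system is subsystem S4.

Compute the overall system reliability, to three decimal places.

0.988

Series (U5, U6, and U7): 0.82300 × 0.80300 × 0.86400 = 0.57099
Parallel (U4 and [0.57099]): 1 − (1 − 0.95100)(1 − 0.57099) = 0.97898
Series (U3 and [0.97898]): 0.81100 × 0.97898 = 0.79395
Parallel (U1, U2, and [0.79395]): 1 − (1 − 0.75800)(1 − 0.75300)(1 − 0.79395) = 0.988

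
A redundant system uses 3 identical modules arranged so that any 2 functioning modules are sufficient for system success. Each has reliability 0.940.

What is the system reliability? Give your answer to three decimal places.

R = Σ_{i=2}^{3} C(3,i) p^i (1−p)^{3−i} with p = 0.940
C(3,2)·0.940^2·0.060^1 = 0.15905
C(3,3)·0.940^3·0.060^0 = 0.83058
Sum = 0.990

0.990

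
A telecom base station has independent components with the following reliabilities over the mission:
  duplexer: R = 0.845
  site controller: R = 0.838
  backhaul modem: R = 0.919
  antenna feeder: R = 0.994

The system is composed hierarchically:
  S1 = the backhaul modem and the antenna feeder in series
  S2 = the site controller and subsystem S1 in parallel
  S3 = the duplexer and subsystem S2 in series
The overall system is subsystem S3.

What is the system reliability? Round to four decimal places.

Series (backhaul modem and antenna feeder): 0.919000 × 0.994000 = 0.913486
Parallel (site controller and [0.913486]): 1 − (1 − 0.838000)(1 − 0.913486) = 0.985985
Series (duplexer and [0.985985]): 0.845000 × 0.985985 = 0.8332

0.8332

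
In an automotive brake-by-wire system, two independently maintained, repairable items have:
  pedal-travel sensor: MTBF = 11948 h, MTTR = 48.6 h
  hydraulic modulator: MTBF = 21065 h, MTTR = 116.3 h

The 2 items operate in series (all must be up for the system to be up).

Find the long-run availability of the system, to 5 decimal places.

0.99048

A(pedal-travel sensor) = MTBF/(MTBF+MTTR) = 11948/(11948+48.6) = 0.995949
A(hydraulic modulator) = MTBF/(MTBF+MTTR) = 21065/(21065+116.3) = 0.994509
Series availability: 0.995949 × 0.994509 = 0.99048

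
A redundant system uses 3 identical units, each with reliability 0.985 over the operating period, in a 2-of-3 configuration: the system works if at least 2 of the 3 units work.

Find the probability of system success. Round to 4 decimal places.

0.9993

R = Σ_{i=2}^{3} C(3,i) p^i (1−p)^{3−i} with p = 0.985
C(3,2)·0.985^2·0.015^1 = 0.043660
C(3,3)·0.985^3·0.015^0 = 0.955672
Sum = 0.9993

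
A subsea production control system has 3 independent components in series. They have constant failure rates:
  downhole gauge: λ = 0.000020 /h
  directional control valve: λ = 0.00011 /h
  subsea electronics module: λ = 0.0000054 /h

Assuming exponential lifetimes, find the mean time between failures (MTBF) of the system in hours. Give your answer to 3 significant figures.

7390

Series of exponential components: λ_sys = Σ λ_i
λ_sys = 0.000020 + 0.00011 + 0.0000054 = 1.3540e-04 /h
MTBF = 1 / λ_sys = 7390 h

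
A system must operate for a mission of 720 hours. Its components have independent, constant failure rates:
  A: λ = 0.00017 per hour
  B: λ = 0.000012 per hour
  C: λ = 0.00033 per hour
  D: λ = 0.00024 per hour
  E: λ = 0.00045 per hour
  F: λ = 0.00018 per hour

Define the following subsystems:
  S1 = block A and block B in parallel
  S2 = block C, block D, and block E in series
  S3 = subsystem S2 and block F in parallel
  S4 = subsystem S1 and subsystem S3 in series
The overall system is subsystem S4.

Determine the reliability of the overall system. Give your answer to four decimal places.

R(A) = exp(−0.00017 × 720) = 0.884794
R(B) = exp(−0.000012 × 720) = 0.991397
R(C) = exp(−0.00033 × 720) = 0.788518
R(D) = exp(−0.00024 × 720) = 0.841306
R(E) = exp(−0.00045 × 720) = 0.723250
R(F) = exp(−0.00018 × 720) = 0.878447
Parallel (A and B): 1 − (1 − 0.884794)(1 − 0.991397) = 0.999009
Series (C, D, and E): 0.788518 × 0.841306 × 0.723250 = 0.479793
Parallel ([0.479793] and F): 1 − (1 − 0.479793)(1 − 0.878447) = 0.936767
Series ([0.999009] and [0.936767]): 0.999009 × 0.936767 = 0.9358

0.9358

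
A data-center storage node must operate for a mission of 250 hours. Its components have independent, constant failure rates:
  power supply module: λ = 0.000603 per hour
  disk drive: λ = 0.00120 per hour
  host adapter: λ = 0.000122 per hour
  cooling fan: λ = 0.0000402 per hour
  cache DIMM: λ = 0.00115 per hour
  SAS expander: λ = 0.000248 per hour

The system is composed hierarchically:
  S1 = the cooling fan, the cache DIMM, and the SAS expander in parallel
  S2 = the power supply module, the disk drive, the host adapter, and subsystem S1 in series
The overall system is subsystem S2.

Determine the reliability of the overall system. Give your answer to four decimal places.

R(power supply module) = exp(−0.000603 × 250) = 0.860063
R(disk drive) = exp(−0.00120 × 250) = 0.740818
R(host adapter) = exp(−0.000122 × 250) = 0.969960
R(cooling fan) = exp(−0.0000402 × 250) = 0.990000
R(cache DIMM) = exp(−0.00115 × 250) = 0.750137
R(SAS expander) = exp(−0.000248 × 250) = 0.939883
Parallel (cooling fan, cache DIMM, and SAS expander): 1 − (1 − 0.990000)(1 − 0.750137)(1 − 0.939883) = 0.999850
Series (power supply module, disk drive, host adapter, and [0.999850]): 0.860063 × 0.740818 × 0.969960 × 0.999850 = 0.6179

0.6179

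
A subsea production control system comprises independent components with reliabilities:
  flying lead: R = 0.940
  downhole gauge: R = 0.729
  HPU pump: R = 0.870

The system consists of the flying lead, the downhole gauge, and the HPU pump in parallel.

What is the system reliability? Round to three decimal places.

Parallel (flying lead, downhole gauge, and HPU pump): 1 − (1 − 0.94000)(1 − 0.72900)(1 − 0.87000) = 0.998

0.998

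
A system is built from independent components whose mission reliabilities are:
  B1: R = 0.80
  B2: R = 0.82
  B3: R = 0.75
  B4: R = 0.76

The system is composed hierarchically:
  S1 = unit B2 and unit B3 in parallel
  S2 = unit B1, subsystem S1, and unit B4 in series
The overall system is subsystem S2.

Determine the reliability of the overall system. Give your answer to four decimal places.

Parallel (B2 and B3): 1 − (1 − 0.820000)(1 − 0.750000) = 0.955000
Series (B1, [0.955000], and B4): 0.800000 × 0.955000 × 0.760000 = 0.5806

0.5806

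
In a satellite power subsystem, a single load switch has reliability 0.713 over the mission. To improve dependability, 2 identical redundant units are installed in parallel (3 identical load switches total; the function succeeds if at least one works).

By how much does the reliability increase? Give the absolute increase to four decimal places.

R_before = 0.713
R_after = 1 − (1 − 0.713)^3 = 0.9764
ΔR = 0.9764 − 0.713 = 0.2634

0.2634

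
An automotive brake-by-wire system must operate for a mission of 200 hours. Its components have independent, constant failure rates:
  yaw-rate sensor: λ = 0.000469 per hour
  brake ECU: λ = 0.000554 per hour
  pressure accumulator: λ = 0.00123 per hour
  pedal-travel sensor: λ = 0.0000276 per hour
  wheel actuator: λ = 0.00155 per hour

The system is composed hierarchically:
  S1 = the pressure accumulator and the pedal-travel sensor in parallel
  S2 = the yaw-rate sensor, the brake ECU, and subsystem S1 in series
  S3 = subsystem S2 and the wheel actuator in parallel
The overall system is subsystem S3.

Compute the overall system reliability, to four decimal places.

0.9504

R(yaw-rate sensor) = exp(−0.000469 × 200) = 0.910465
R(brake ECU) = exp(−0.000554 × 200) = 0.895118
R(pressure accumulator) = exp(−0.00123 × 200) = 0.781922
R(pedal-travel sensor) = exp(−0.0000276 × 200) = 0.994495
R(wheel actuator) = exp(−0.00155 × 200) = 0.733447
Parallel (pressure accumulator and pedal-travel sensor): 1 − (1 − 0.781922)(1 − 0.994495) = 0.998799
Series (yaw-rate sensor, brake ECU, and [0.998799]): 0.910465 × 0.895118 × 0.998799 = 0.813995
Parallel ([0.813995] and wheel actuator): 1 − (1 − 0.813995)(1 − 0.733447) = 0.9504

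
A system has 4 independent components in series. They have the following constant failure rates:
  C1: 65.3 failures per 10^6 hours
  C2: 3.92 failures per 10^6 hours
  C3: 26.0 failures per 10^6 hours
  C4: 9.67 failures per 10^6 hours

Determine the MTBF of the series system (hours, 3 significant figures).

Series of exponential components: λ_sys = Σ λ_i
λ_sys = 0.0000653 + 0.00000392 + 0.0000260 + 0.00000967 = 1.0489e-04 /h
MTBF = 1 / λ_sys = 9530 h

9530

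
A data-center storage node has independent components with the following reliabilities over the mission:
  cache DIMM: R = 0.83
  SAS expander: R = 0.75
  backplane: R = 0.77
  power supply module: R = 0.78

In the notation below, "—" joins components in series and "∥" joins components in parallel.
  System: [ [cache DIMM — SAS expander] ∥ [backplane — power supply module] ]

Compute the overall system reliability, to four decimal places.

Series (cache DIMM and SAS expander): 0.830000 × 0.750000 = 0.622500
Series (backplane and power supply module): 0.770000 × 0.780000 = 0.600600
Parallel ([0.622500] and [0.600600]): 1 − (1 − 0.622500)(1 − 0.600600) = 0.8492

0.8492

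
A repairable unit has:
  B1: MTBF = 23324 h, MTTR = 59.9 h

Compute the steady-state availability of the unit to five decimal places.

0.99744

A(B1) = MTBF/(MTBF+MTTR) = 23324/(23324+59.9) = 0.99744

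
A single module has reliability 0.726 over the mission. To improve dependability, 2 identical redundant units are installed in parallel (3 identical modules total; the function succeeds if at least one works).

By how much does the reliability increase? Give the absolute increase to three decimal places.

R_before = 0.726
R_after = 1 − (1 − 0.726)^3 = 0.979
ΔR = 0.979 − 0.726 = 0.253

0.253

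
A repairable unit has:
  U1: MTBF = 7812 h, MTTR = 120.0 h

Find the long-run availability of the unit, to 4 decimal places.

0.9849

A(U1) = MTBF/(MTBF+MTTR) = 7812/(7812+120.0) = 0.9849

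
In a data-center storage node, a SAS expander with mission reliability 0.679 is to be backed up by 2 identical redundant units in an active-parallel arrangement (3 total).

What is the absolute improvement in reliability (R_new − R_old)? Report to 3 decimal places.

R_before = 0.679
R_after = 1 − (1 − 0.679)^3 = 0.967
ΔR = 0.967 − 0.679 = 0.288

0.288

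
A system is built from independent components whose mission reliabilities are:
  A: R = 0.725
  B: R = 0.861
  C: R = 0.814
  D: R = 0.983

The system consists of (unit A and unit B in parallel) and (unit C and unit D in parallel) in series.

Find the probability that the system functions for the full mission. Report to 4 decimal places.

0.9587

Parallel (A and B): 1 − (1 − 0.725000)(1 − 0.861000) = 0.961775
Parallel (C and D): 1 − (1 − 0.814000)(1 − 0.983000) = 0.996838
Series ([0.961775] and [0.996838]): 0.961775 × 0.996838 = 0.9587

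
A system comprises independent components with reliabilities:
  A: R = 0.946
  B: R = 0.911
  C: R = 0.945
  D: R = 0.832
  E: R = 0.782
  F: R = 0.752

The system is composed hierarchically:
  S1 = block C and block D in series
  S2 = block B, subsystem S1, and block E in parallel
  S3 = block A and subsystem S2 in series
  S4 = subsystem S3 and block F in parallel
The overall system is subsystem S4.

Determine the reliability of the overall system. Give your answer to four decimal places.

0.9856

Series (C and D): 0.945000 × 0.832000 = 0.786240
Parallel (B, [0.786240], and E): 1 − (1 − 0.911000)(1 − 0.786240)(1 − 0.782000) = 0.995853
Series (A and [0.995853]): 0.946000 × 0.995853 = 0.942077
Parallel ([0.942077] and F): 1 − (1 − 0.942077)(1 − 0.752000) = 0.9856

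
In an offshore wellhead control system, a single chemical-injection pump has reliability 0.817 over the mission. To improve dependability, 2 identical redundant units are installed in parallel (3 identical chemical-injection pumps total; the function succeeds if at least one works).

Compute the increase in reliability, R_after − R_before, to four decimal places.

R_before = 0.817
R_after = 1 − (1 − 0.817)^3 = 0.9939
ΔR = 0.9939 − 0.817 = 0.1769

0.1769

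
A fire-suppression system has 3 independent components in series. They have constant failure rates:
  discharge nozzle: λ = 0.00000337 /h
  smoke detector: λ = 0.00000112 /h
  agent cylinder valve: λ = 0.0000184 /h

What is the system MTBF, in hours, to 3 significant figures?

43700

Series of exponential components: λ_sys = Σ λ_i
λ_sys = 0.00000337 + 0.00000112 + 0.0000184 = 2.2890e-05 /h
MTBF = 1 / λ_sys = 43700 h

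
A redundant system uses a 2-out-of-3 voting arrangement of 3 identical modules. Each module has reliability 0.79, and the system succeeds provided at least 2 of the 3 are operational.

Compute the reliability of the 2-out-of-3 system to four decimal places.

R = Σ_{i=2}^{3} C(3,i) p^i (1−p)^{3−i} with p = 0.79
C(3,2)·0.79^2·0.21^1 = 0.393183
C(3,3)·0.79^3·0.21^0 = 0.493039
Sum = 0.8862

0.8862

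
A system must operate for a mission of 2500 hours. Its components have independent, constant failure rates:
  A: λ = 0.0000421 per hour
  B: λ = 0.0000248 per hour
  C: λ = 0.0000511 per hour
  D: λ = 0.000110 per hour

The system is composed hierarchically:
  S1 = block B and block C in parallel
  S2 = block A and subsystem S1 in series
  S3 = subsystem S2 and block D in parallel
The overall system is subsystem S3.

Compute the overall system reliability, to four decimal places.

R(A) = exp(−0.0000421 × 2500) = 0.900099
R(B) = exp(−0.0000248 × 2500) = 0.939883
R(C) = exp(−0.0000511 × 2500) = 0.880073
R(D) = exp(−0.000110 × 2500) = 0.759572
Parallel (B and C): 1 − (1 − 0.939883)(1 − 0.880073) = 0.992790
Series (A and [0.992790]): 0.900099 × 0.992790 = 0.893609
Parallel ([0.893609] and D): 1 − (1 − 0.893609)(1 − 0.759572) = 0.9744

0.9744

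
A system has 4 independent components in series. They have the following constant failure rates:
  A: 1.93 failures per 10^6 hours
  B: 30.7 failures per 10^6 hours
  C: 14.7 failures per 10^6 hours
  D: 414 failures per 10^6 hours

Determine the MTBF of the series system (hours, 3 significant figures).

Series of exponential components: λ_sys = Σ λ_i
λ_sys = 0.00000193 + 0.0000307 + 0.0000147 + 0.000414 = 4.6133e-04 /h
MTBF = 1 / λ_sys = 2170 h

2170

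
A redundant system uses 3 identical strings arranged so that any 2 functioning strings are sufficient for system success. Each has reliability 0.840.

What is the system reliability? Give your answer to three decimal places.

R = Σ_{i=2}^{3} C(3,i) p^i (1−p)^{3−i} with p = 0.840
C(3,2)·0.840^2·0.160^1 = 0.33869
C(3,3)·0.840^3·0.160^0 = 0.59270
Sum = 0.931

0.931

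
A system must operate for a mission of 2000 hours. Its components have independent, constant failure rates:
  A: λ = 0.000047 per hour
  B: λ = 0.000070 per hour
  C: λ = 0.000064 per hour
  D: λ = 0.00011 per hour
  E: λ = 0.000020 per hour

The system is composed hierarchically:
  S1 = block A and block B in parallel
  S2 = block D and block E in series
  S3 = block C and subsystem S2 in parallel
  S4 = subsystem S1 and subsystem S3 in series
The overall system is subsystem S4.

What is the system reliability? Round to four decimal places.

R(A) = exp(−0.000047 × 2000) = 0.910283
R(B) = exp(−0.000070 × 2000) = 0.869358
R(C) = exp(−0.000064 × 2000) = 0.879853
R(D) = exp(−0.00011 × 2000) = 0.802519
R(E) = exp(−0.000020 × 2000) = 0.960789
Parallel (A and B): 1 − (1 − 0.910283)(1 − 0.869358) = 0.988279
Series (D and E): 0.802519 × 0.960789 = 0.771051
Parallel (C and [0.771051]): 1 − (1 − 0.879853)(1 − 0.771051) = 0.972492
Series ([0.988279] and [0.972492]): 0.988279 × 0.972492 = 0.9611

0.9611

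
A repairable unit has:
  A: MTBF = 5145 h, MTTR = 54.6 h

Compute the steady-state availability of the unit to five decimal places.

A(A) = MTBF/(MTBF+MTTR) = 5145/(5145+54.6) = 0.98950

0.98950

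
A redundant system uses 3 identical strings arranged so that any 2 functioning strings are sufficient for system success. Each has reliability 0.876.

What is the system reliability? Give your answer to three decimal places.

0.958

R = Σ_{i=2}^{3} C(3,i) p^i (1−p)^{3−i} with p = 0.876
C(3,2)·0.876^2·0.124^1 = 0.28546
C(3,3)·0.876^3·0.124^0 = 0.67222
Sum = 0.958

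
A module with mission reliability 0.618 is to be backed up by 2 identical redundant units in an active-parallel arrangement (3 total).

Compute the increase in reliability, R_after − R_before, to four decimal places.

R_before = 0.618
R_after = 1 − (1 − 0.618)^3 = 0.9443
ΔR = 0.9443 − 0.618 = 0.3263

0.3263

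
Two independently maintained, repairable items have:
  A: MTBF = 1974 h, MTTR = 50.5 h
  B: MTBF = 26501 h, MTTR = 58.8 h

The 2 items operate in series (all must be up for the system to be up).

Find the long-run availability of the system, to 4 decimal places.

0.9729

A(A) = MTBF/(MTBF+MTTR) = 1974/(1974+50.5) = 0.975056
A(B) = MTBF/(MTBF+MTTR) = 26501/(26501+58.8) = 0.997786
Series availability: 0.975056 × 0.997786 = 0.9729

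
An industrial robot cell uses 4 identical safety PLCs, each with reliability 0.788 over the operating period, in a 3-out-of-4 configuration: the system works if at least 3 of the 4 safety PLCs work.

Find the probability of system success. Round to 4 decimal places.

0.8005

R = Σ_{i=3}^{4} C(4,i) p^i (1−p)^{4−i} with p = 0.788
C(4,3)·0.788^3·0.212^1 = 0.414930
C(4,4)·0.788^4·0.212^0 = 0.385571
Sum = 0.8005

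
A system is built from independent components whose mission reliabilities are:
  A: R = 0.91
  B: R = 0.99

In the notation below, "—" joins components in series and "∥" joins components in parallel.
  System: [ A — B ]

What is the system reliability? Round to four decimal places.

0.9009

Series (A and B): 0.910000 × 0.990000 = 0.9009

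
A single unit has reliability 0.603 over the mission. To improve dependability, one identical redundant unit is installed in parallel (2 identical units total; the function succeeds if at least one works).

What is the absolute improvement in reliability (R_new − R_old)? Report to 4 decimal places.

R_before = 0.603
R_after = 1 − (1 − 0.603)^2 = 0.8424
ΔR = 0.8424 − 0.603 = 0.2394

0.2394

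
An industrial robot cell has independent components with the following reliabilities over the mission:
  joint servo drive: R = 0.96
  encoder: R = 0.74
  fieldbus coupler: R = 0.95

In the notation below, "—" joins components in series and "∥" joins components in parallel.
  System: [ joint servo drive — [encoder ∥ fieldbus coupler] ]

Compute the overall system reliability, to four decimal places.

0.9475

Parallel (encoder and fieldbus coupler): 1 − (1 − 0.740000)(1 − 0.950000) = 0.987000
Series (joint servo drive and [0.987000]): 0.960000 × 0.987000 = 0.9475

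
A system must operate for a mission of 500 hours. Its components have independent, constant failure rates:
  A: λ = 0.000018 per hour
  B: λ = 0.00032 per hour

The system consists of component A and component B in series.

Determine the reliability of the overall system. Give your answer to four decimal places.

0.8445

R(A) = exp(−0.000018 × 500) = 0.991040
R(B) = exp(−0.00032 × 500) = 0.852144
Series (A and B): 0.991040 × 0.852144 = 0.8445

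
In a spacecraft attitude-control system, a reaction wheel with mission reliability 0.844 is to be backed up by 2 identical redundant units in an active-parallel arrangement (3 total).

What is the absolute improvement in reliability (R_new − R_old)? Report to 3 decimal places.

R_before = 0.844
R_after = 1 − (1 − 0.844)^3 = 0.996
ΔR = 0.996 − 0.844 = 0.152

0.152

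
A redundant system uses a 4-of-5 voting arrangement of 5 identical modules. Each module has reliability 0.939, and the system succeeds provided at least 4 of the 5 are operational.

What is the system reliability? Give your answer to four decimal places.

0.9671

R = Σ_{i=4}^{5} C(5,i) p^i (1−p)^{5−i} with p = 0.939
C(5,4)·0.939^4·0.061^1 = 0.237117
C(5,5)·0.939^5·0.061^0 = 0.730009
Sum = 0.9671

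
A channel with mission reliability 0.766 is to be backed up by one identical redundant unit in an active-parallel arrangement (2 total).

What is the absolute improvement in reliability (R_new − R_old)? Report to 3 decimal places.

0.179

R_before = 0.766
R_after = 1 − (1 − 0.766)^2 = 0.945
ΔR = 0.945 − 0.766 = 0.179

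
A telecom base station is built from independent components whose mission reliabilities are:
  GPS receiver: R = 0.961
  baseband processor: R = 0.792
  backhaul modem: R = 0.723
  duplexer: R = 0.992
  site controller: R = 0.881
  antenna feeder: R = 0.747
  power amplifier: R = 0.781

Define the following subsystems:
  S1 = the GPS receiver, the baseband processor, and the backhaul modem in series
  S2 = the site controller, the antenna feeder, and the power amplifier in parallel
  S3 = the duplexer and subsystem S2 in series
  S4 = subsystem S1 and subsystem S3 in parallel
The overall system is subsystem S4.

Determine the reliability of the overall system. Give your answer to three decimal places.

0.993

Series (GPS receiver, baseband processor, and backhaul modem): 0.96100 × 0.79200 × 0.72300 = 0.55028
Parallel (site controller, antenna feeder, and power amplifier): 1 − (1 − 0.88100)(1 − 0.74700)(1 − 0.78100) = 0.99341
Series (duplexer and [0.99341]): 0.99200 × 0.99341 = 0.98546
Parallel ([0.55028] and [0.98546]): 1 − (1 − 0.55028)(1 − 0.98546) = 0.993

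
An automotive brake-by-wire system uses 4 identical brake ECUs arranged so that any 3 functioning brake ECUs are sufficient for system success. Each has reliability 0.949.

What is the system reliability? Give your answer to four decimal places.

R = Σ_{i=3}^{4} C(4,i) p^i (1−p)^{4−i} with p = 0.949
C(4,3)·0.949^3·0.051^1 = 0.174353
C(4,4)·0.949^4·0.051^0 = 0.811082
Sum = 0.9854

0.9854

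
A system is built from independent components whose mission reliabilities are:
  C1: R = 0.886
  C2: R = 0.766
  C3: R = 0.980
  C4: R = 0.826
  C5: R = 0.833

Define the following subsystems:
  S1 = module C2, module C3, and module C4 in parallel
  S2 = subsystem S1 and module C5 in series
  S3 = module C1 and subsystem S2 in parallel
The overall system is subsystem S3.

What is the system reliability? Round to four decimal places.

Parallel (C2, C3, and C4): 1 − (1 − 0.766000)(1 − 0.980000)(1 − 0.826000) = 0.999186
Series ([0.999186] and C5): 0.999186 × 0.833000 = 0.832322
Parallel (C1 and [0.832322]): 1 − (1 − 0.886000)(1 − 0.832322) = 0.9809

0.9809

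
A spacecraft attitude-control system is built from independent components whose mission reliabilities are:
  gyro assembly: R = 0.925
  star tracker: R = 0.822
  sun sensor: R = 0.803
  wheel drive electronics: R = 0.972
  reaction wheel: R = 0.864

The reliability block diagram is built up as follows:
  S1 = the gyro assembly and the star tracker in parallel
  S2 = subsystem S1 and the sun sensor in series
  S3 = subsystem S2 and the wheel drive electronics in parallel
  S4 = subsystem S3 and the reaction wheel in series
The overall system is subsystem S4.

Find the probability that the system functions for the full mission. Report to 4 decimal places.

Parallel (gyro assembly and star tracker): 1 − (1 − 0.925000)(1 − 0.822000) = 0.986650
Series ([0.986650] and sun sensor): 0.986650 × 0.803000 = 0.792280
Parallel ([0.792280] and wheel drive electronics): 1 − (1 − 0.792280)(1 − 0.972000) = 0.994184
Series ([0.994184] and reaction wheel): 0.994184 × 0.864000 = 0.8590

0.8590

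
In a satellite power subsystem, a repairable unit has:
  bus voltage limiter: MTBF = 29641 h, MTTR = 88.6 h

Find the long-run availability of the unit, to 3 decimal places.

A(bus voltage limiter) = MTBF/(MTBF+MTTR) = 29641/(29641+88.6) = 0.997

0.997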